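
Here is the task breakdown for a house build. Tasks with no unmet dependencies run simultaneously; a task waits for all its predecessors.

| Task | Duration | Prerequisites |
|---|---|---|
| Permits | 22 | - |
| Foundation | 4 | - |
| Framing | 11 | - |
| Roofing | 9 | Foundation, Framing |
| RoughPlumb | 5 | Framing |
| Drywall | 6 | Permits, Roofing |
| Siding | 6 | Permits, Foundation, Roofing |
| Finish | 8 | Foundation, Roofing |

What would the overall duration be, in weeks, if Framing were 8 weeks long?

28

Critical path before the change: Framing→Roofing→Finish = 11+9+8 = 28 giving 28 weeks.
Framing lies on that path, so at 8 weeks the path becomes 25 weeks.
The binding chain switches to Permits→Drywall = 22+6 = 28; finish 28 weeks.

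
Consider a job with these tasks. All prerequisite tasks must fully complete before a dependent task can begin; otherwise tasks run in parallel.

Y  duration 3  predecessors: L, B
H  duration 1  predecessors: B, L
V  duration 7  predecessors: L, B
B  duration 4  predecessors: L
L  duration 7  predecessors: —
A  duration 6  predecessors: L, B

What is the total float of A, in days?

The longest chain is L→B→V = 7+4+7 = 18; overall finish 18 days.
A finishes as early as 17 and must finish by 18.
Float = 18 − 17 = 1.

1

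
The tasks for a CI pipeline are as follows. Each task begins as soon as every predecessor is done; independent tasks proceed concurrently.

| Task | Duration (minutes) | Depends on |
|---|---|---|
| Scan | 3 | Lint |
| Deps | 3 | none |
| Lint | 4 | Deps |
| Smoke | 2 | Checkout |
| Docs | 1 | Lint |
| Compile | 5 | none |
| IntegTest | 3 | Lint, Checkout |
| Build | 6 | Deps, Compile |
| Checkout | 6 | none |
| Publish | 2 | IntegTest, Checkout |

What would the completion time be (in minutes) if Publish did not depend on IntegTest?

Before: longest chain Deps→Lint→IntegTest→Publish = 3+4+3+2 = 12, finish 12.
Without IntegTest→Publish, Publish's earliest start moves from 10 to 6.
New critical path: Compile→Build = 5+6 = 11 ⇒ 11 minutes.

11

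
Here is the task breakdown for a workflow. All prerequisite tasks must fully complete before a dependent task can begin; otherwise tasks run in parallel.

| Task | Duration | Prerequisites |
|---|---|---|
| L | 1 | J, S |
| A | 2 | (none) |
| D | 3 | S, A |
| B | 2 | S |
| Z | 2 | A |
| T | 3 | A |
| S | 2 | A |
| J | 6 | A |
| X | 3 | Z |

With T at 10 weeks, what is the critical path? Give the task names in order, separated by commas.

Baseline: A→J→L = 2+6+1 = 9 → 9 weeks.
The longest path through T is only 5 weeks, so T has float 4.
The binding chain switches to A→T = 2+10 = 12; finish 12 weeks.

A, T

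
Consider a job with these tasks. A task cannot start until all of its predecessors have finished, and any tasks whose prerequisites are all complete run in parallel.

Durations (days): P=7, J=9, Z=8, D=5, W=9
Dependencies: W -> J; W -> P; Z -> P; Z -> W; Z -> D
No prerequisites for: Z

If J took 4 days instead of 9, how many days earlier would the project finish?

Critical path before the change: Z→W→J = 8+9+9 = 26 giving 26 days.
J is on the critical path; changing it to 4 makes that path 21 days.
The binding chain switches to Z→W→P = 8+9+7 = 24; finish 24 days.
Change in finish: 24 − 26 = -2 days.

2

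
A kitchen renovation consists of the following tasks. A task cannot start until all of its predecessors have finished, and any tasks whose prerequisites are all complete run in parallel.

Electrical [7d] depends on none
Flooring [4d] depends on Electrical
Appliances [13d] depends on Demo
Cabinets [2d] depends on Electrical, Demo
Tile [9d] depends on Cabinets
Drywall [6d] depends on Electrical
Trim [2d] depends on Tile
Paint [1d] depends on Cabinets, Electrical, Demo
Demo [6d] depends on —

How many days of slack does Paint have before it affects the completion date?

Electrical→Cabinets→Tile→Trim = 7+2+9+2 = 20 sets the makespan at 20 days.
Longest path through Paint: 10 days (earliest finish 10, latest finish 20).
Slack of Paint = 19 − 9 = 10 days.

10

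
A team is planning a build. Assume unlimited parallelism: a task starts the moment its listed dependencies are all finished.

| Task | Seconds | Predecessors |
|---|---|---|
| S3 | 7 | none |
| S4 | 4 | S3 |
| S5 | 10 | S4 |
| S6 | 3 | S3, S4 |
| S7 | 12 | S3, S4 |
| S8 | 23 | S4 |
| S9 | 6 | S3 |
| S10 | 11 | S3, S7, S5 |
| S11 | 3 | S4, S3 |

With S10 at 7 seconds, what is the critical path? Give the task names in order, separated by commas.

The binding path is S3→S4→S7→S10 = 7+4+12+11 = 34; finish at 34 seconds.
S10 lies on that path, so at 7 seconds the path becomes 30 seconds.
The binding chain switches to S3→S4→S8 = 7+4+23 = 34; finish 34 seconds.

S3, S4, S8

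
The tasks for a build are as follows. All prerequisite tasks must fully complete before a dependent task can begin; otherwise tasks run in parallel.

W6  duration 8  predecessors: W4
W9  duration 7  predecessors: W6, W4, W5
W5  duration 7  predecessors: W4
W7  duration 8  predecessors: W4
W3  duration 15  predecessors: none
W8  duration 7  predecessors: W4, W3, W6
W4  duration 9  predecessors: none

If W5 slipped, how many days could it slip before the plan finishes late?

1

Critical path: W4→W6→W8 = 9+8+7 = 24, so the finish is 24 days.
Longest path through W5: 23 days (earliest finish 16, latest finish 17).
So W5 can slip 17 − 16 = 1 day.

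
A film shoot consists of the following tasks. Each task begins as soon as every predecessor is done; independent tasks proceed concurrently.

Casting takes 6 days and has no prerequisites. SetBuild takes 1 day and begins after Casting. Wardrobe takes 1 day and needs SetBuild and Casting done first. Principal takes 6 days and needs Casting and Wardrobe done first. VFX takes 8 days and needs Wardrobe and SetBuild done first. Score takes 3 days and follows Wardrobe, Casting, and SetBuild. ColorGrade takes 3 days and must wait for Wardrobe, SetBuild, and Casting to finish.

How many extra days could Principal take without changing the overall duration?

2

The longest chain is Casting→SetBuild→Wardrobe→VFX = 6+1+1+8 = 16; overall finish 16 days.
Longest path through Principal: 14 days (earliest finish 14, latest finish 16).
So Principal can slip 16 − 14 = 2 days.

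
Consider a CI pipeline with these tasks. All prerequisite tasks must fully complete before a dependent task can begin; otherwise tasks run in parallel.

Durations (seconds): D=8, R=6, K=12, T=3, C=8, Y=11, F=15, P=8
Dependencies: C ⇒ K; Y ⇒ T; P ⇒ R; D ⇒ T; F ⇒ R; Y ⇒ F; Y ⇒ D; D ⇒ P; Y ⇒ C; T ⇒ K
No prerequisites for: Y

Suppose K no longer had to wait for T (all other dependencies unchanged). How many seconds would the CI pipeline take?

Original critical path: Y→D→T→K = 11+8+3+12 = 34 ⇒ 34 seconds.
Without T→K, K's earliest start moves from 22 to 19.
New critical path: Y→D→P→R = 11+8+8+6 = 33 ⇒ 33 seconds.

33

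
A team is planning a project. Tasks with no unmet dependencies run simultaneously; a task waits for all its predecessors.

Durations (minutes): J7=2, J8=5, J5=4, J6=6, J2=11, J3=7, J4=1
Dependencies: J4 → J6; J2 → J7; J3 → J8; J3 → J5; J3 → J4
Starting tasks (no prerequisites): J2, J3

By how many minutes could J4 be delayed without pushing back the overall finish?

0

J3→J4→J6 = 7+1+6 = 14 sets the makespan at 14 minutes.
J4 finishes as early as 8 and must finish by 8.
Float = 14 − 14 = 0.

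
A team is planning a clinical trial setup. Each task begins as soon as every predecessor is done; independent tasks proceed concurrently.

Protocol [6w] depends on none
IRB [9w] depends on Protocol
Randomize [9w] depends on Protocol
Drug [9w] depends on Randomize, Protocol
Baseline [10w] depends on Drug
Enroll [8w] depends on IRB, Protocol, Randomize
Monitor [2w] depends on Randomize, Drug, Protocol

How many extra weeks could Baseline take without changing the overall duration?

0

Critical path: Protocol→Randomize→Drug→Baseline = 6+9+9+10 = 34, so the finish is 34 weeks.
Longest path through Baseline: 34 weeks (earliest finish 34, latest finish 34).
Slack of Baseline = 24 − 24 = 0 weeks.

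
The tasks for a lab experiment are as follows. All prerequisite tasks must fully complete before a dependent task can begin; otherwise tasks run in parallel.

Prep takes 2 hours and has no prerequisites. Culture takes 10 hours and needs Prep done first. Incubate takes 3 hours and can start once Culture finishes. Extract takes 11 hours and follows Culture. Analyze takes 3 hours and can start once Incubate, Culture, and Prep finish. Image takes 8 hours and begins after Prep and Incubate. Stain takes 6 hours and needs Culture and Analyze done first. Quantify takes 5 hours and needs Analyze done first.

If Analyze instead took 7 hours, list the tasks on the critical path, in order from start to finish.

As given, the longest chain is Prep→Culture→Incubate→Analyze→Stain = 2+10+3+3+6 = 24, so the finish is 24 hours.
Analyze is on the critical path; changing it to 7 makes that path 28 hours.
That remains the longest chain; total 28 hours.

Prep, Culture, Incubate, Analyze, Stain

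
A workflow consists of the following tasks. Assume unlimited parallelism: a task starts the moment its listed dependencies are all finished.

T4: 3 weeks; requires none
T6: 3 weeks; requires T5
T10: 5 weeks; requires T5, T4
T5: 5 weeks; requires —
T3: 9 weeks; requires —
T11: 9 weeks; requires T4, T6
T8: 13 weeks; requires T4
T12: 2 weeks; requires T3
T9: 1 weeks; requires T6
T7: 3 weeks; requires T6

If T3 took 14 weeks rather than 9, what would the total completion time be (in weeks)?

As given, the longest chain is T5→T6→T11 = 5+3+9 = 17, so the finish is 17 weeks.
T3 has 6 weeks of float (longest path through it is 11).
The critical path is still T5→T6→T11; finish is now 17 weeks.

17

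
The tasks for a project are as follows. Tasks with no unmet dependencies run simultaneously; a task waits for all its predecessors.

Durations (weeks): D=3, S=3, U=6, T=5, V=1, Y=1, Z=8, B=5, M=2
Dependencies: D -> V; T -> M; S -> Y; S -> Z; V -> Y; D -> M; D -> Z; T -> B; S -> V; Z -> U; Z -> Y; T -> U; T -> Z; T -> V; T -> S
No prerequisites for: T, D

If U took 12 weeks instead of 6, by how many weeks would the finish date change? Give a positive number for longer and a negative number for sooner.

Critical path before the change: T→S→Z→U = 5+3+8+6 = 22 giving 22 weeks.
U is on the critical path; changing it to 12 makes that path 28 weeks.
That remains the longest chain; total 28 weeks.
Change in finish: 28 − 22 = +6 weeks.

6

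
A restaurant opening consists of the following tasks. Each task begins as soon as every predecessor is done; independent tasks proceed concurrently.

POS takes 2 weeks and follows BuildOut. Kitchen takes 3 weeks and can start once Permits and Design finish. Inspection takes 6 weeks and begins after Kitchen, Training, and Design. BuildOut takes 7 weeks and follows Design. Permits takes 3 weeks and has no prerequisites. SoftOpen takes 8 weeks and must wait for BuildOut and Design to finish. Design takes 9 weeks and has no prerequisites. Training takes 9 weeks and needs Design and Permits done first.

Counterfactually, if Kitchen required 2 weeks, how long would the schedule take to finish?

24

As given, the longest chain is Design→BuildOut→SoftOpen = 9+7+8 = 24, so the finish is 24 weeks.
Kitchen is off the critical path — its longest chain is 18 weeks, giving 6 of slack.
The critical path is still Design→BuildOut→SoftOpen; finish is now 24 weeks.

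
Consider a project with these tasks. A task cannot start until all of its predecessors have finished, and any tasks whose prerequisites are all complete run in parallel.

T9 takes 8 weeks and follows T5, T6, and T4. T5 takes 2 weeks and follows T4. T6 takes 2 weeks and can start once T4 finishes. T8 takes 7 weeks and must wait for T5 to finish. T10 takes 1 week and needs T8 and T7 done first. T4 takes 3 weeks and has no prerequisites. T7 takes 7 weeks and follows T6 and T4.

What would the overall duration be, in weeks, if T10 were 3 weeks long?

As given, the longest chain is T4→T5→T8→T10 = 3+2+7+1 = 13, so the finish is 13 weeks.
Since T10 is critical, the +2 change carries straight to that chain (now 15 weeks).
The critical path is still T4→T5→T8→T10; finish is now 15 weeks.

15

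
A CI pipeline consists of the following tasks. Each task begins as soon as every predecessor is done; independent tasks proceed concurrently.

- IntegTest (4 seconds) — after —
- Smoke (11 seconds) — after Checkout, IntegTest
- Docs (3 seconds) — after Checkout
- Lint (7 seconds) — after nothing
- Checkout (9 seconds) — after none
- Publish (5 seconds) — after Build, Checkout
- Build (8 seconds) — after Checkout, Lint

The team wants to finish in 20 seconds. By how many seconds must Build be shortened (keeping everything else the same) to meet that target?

Current finish: 22 seconds; target: 20.
Build is on every critical path, so each second cut from Build cuts the finish by one (this holds down to a finish of 20).
Need 22 − 20 = 2 seconds off Build → Build becomes 6 seconds, finish becomes 20.

2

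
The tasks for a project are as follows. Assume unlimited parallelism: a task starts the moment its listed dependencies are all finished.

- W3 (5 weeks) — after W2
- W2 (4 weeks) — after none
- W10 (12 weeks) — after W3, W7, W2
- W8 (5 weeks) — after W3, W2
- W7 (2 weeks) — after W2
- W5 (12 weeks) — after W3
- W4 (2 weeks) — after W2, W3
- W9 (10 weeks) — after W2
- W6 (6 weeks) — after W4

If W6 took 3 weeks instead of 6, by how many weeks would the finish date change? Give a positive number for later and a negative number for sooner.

0

Baseline: W2→W3→W5 = 4+5+12 = 21 → 21 weeks.
W6 has 4 weeks of float (longest path through it is 17).
The critical path is still W2→W3→W5; finish is now 21 weeks.
Change in finish: 21 − 21 = +0 weeks.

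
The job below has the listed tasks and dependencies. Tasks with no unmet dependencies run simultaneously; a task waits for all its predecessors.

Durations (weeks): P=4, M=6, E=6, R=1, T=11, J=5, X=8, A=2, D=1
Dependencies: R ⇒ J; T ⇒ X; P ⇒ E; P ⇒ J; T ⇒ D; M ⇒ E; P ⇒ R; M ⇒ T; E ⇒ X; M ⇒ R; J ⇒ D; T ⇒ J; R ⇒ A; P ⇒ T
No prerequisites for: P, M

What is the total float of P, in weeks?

2

The longest chain is M→T→X = 6+11+8 = 25; overall finish 25 weeks.
Longest path through P: 23 weeks (earliest finish 4, latest finish 6).
So P can slip 6 − 4 = 2 weeks.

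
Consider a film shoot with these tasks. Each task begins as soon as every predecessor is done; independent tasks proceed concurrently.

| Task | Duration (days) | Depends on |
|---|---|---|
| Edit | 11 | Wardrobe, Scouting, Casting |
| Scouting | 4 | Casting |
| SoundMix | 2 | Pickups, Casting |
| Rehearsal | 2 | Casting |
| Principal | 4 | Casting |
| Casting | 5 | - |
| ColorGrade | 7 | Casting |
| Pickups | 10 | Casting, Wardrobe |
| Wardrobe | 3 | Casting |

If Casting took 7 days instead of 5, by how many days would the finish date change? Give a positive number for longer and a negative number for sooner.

2

As given, the longest chain is Casting→Scouting→Edit = 5+4+11 = 20, so the finish is 20 days.
Casting lies on that path, so at 7 days the path becomes 22 days.
That remains the longest chain; total 22 days.
Change in finish: 22 − 20 = +2 days.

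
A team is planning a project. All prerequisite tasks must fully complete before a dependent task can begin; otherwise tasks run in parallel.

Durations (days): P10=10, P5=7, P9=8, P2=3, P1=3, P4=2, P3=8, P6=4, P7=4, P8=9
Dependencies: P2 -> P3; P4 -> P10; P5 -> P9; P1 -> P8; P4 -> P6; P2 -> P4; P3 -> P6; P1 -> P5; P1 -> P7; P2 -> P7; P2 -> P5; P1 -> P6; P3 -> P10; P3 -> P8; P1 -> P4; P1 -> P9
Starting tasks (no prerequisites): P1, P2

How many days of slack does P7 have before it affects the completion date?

The longest chain is P2→P3→P10 = 3+8+10 = 21; overall finish 21 days.
Longest path through P7: 7 days (earliest finish 7, latest finish 21).
Slack of P7 = 17 − 3 = 14 days.

14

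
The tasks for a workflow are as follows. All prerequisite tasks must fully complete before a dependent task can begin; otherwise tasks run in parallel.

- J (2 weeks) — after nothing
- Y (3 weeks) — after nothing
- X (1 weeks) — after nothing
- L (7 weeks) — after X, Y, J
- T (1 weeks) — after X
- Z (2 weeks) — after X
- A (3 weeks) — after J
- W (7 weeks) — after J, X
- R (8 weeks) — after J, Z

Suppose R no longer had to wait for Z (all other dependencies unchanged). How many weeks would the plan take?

With the dependency in place, X→Z→R = 1+2+8 = 11 sets the finish at 11 weeks.
Without Z→R, R's earliest start moves from 3 to 2.
After: J→R = 2+8 = 10 → 10 weeks.

10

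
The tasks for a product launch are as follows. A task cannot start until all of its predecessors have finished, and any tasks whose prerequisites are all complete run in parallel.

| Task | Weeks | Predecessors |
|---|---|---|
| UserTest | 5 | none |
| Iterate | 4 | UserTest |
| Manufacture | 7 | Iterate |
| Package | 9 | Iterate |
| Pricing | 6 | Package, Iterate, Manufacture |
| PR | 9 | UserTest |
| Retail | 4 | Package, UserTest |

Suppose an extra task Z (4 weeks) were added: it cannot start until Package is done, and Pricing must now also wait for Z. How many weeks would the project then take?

Originally the project takes 24 weeks.
With Z inserted, Pricing now waits for max(Package, Iterate, Manufacture, Z).
New critical path: UserTest→Iterate→Package→Z→Pricing = 5+4+9+4+6 = 28 ⇒ 28 weeks.

28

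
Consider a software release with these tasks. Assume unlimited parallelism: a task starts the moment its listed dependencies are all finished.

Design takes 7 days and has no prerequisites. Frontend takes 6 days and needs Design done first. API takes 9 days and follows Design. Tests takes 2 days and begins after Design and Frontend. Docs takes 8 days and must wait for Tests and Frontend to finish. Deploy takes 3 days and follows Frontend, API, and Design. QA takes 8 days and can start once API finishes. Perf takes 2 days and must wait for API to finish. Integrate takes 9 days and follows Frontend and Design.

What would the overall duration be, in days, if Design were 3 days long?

Baseline: Design→API→QA = 7+9+8 = 24 → 24 days.
Design lies on that path, so at 3 days the path becomes 20 days.
The critical path is still Design→API→QA; finish is now 20 days.

20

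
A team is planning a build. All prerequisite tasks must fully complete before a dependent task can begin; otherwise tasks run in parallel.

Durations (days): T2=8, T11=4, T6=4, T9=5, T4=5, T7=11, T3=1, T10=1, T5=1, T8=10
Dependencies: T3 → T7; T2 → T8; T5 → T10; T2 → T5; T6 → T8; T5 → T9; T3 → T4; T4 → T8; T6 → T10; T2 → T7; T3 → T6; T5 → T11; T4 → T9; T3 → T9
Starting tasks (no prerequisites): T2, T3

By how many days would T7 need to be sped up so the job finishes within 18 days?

1

Current finish: 19 days; target: 18.
T7 is on every critical path, so each day cut from T7 cuts the finish by one (this holds down to a finish of 18).
Need 19 − 18 = 1 day off T7 → T7 becomes 10 days, finish becomes 18.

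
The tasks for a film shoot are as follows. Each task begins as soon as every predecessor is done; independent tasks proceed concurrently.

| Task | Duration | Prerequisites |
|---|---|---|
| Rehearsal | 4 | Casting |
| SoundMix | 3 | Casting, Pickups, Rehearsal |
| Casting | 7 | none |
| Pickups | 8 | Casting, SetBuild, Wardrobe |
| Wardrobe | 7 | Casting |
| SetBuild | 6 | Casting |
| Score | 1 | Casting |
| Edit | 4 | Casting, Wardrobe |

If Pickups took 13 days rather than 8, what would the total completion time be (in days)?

Critical path before the change: Casting→Wardrobe→Pickups→SoundMix = 7+7+8+3 = 25 giving 25 days.
Pickups is on the critical path; changing it to 13 makes that path 30 days.
The critical path is still Casting→Wardrobe→Pickups→SoundMix; finish is now 30 days.

30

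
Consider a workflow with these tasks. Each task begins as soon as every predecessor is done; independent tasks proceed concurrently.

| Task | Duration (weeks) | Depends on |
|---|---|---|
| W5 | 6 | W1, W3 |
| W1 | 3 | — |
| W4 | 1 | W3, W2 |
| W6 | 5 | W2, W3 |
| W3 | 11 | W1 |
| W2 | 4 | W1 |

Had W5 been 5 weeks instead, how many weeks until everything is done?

Actual critical path: W1→W3→W5 = 3+11+6 = 20 ⇒ 20 weeks.
W5 lies on that path, so at 5 weeks the path becomes 19 weeks.
That remains the longest chain; total 19 weeks.

19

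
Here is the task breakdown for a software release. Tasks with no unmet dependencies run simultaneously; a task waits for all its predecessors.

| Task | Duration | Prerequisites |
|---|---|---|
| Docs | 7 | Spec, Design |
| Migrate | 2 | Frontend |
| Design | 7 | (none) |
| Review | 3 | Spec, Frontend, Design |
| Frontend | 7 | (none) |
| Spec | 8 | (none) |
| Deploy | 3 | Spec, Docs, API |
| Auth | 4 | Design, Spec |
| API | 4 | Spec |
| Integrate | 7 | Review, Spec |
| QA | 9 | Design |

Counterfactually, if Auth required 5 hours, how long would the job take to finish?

The binding path is Spec→Docs→Deploy = 8+7+3 = 18; finish at 18 hours.
The longest path through Auth is only 12 hours, so Auth has float 6.
The critical path is still Spec→Docs→Deploy; finish is now 18 hours.

18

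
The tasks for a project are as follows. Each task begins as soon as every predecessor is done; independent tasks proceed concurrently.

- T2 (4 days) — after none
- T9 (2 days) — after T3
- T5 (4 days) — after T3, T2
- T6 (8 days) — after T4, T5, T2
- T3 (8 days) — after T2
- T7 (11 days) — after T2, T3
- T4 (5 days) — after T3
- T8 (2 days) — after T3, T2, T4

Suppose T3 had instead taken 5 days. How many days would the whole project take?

The binding path is T2→T3→T4→T6 = 4+8+5+8 = 25; finish at 25 days.
Since T3 is critical, the -3 change carries straight to that chain (now 22 days).
No other chain overtakes it, so the finish is 22 days.

22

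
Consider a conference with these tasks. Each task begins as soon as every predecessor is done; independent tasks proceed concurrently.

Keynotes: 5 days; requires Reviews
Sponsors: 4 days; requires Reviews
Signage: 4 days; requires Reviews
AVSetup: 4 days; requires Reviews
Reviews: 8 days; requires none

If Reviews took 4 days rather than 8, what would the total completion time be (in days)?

9

Baseline: Reviews→Keynotes = 8+5 = 13 → 13 days.
Reviews is on the critical path; changing it to 4 makes that path 9 days.
The critical path is still Reviews→Keynotes; finish is now 9 days.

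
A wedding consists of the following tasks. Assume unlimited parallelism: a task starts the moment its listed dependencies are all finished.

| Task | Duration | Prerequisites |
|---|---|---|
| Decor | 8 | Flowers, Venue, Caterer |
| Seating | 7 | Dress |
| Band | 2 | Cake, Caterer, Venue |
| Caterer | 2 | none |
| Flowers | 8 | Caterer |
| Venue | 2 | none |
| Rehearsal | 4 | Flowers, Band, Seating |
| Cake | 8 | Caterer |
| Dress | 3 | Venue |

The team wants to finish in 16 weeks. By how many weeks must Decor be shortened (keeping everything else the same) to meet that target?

2

Current finish: 18 weeks; target: 16.
Decor is on every critical path, so each week cut from Decor cuts the finish by one (this holds down to a finish of 16).
Need 18 − 16 = 2 weeks off Decor → Decor becomes 6 weeks, finish becomes 16.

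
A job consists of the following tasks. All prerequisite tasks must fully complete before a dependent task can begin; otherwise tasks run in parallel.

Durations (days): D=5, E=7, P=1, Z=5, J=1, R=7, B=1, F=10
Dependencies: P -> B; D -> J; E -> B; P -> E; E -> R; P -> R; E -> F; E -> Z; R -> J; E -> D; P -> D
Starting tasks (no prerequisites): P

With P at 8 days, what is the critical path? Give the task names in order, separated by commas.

P, E, F

Actual critical path: P→E→F = 1+7+10 = 18 ⇒ 18 days.
P is on the critical path; changing it to 8 makes that path 25 days.
That remains the longest chain; total 25 days.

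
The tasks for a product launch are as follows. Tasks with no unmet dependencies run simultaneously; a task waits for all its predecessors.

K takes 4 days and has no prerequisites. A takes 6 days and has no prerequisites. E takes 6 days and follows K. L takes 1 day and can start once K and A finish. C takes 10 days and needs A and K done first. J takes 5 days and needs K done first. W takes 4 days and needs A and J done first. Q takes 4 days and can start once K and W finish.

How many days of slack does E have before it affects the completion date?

Critical path: K→J→W→Q = 4+5+4+4 = 17, so the finish is 17 days.
Longest path through E: 10 days (earliest finish 10, latest finish 17).
Slack of E = 11 − 4 = 7 days.

7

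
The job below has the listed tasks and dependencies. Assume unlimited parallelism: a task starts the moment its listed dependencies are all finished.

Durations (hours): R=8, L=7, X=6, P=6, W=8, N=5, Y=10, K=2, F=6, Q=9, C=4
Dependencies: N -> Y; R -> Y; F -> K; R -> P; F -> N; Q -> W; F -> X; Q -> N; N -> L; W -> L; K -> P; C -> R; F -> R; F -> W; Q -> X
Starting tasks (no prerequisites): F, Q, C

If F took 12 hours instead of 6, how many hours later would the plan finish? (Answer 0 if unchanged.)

6

The binding path is F→R→Y = 6+8+10 = 24; finish at 24 hours.
Since F is critical, the +6 change carries straight to that chain (now 30 hours).
No other chain overtakes it, so the finish is 30 hours.
Change in finish: 30 − 24 = +6 hours.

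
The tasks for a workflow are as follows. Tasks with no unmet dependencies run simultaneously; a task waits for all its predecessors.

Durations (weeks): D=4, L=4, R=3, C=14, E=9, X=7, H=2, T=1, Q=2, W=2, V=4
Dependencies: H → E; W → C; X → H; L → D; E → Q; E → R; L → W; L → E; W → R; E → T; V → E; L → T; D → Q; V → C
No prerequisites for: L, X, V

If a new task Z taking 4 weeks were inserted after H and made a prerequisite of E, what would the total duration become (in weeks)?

25

Originally the project takes 21 weeks.
With Z inserted, E now waits for max(H, V, L, Z).
New critical path: X→H→Z→E→R = 7+2+4+9+3 = 25 ⇒ 25 weeks.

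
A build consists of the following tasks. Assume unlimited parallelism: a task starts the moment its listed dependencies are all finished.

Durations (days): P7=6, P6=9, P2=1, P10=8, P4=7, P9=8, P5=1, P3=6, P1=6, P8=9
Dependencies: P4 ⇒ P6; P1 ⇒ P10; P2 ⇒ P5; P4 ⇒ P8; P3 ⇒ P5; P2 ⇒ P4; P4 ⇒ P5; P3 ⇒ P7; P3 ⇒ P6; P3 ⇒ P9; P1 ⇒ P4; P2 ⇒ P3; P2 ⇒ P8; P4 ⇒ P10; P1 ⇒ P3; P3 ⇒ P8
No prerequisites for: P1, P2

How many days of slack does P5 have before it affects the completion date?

P1→P4→P6 = 6+7+9 = 22 sets the makespan at 22 days.
Longest path through P5: 14 days (earliest finish 14, latest finish 22).
Slack of P5 = 21 − 13 = 8 days.

8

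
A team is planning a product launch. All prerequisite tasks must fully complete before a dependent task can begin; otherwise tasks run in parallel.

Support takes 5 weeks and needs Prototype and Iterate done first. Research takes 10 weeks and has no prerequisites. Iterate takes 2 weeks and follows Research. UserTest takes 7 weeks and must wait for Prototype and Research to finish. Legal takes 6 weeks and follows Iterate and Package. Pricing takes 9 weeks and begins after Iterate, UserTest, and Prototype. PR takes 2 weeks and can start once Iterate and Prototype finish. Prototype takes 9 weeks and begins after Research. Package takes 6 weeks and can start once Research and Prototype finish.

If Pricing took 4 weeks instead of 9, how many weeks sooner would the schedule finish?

4

Critical path before the change: Research→Prototype→UserTest→Pricing = 10+9+7+9 = 35 giving 35 weeks.
Pricing lies on that path, so at 4 weeks the path becomes 30 weeks.
New critical path: Research→Prototype→Package→Legal = 10+9+6+6 = 31 ⇒ 31 weeks.
Change in finish: 31 − 35 = -4 weeks.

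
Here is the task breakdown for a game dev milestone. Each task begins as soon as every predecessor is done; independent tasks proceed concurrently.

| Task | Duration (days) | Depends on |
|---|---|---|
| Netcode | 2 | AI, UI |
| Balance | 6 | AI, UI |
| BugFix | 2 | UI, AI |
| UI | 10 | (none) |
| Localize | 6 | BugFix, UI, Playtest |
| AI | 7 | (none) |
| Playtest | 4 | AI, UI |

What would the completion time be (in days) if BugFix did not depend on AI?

20

Original critical path: UI→Playtest→Localize = 10+4+6 = 20 ⇒ 20 days.
Dropping AI→BugFix doesn't change BugFix's earliest start (10); another predecessor still binds.
The longest chain is now UI→Playtest→Localize = 10+4+6 = 20, so the project takes 20 days.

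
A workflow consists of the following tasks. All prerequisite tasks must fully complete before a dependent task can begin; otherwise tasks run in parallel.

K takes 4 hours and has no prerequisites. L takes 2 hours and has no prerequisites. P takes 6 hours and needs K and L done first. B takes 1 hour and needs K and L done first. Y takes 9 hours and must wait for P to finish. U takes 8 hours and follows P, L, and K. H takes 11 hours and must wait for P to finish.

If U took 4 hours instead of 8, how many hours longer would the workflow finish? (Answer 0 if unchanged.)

Baseline: K→P→H = 4+6+11 = 21 → 21 hours.
U has 3 hours of float (longest path through it is 18).
No other chain overtakes it, so the finish is 21 hours.
Change in finish: 21 − 21 = +0 hours.

0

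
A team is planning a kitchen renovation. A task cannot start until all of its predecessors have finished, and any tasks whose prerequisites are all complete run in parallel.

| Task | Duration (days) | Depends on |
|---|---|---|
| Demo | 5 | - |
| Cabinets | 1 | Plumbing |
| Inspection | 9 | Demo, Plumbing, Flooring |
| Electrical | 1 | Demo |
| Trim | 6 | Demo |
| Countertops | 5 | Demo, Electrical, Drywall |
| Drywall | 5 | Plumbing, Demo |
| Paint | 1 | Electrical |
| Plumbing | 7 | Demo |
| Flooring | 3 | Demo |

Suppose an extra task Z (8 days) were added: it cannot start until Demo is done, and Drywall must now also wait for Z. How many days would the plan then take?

Originally the plan takes 22 days.
With Z inserted, Drywall now waits for max(Plumbing, Demo, Z).
New critical path: Demo→Z→Drywall→Countertops = 5+8+5+5 = 23 ⇒ 23 days.

23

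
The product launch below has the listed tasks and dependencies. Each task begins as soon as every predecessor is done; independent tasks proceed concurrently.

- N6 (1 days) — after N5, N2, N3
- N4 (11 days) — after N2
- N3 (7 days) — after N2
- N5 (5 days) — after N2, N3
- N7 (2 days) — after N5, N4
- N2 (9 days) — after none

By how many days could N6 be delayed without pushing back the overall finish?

Critical path: N2→N3→N5→N7 = 9+7+5+2 = 23, so the finish is 23 days.
The longest chain containing N6 totals 22 days.
Slack of N6 = 22 − 21 = 1 day.

1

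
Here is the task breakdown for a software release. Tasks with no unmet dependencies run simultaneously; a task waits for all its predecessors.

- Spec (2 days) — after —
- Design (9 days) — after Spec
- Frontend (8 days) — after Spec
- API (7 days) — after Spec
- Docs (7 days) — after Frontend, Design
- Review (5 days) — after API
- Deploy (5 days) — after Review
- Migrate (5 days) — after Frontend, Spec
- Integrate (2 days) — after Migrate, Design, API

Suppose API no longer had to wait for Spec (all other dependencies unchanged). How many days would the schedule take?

Original critical path: Spec→API→Review→Deploy = 2+7+5+5 = 19 ⇒ 19 days.
Without Spec→API, API's earliest start moves from 2 to 0.
New critical path: Spec→Design→Docs = 2+9+7 = 18 ⇒ 18 days.

18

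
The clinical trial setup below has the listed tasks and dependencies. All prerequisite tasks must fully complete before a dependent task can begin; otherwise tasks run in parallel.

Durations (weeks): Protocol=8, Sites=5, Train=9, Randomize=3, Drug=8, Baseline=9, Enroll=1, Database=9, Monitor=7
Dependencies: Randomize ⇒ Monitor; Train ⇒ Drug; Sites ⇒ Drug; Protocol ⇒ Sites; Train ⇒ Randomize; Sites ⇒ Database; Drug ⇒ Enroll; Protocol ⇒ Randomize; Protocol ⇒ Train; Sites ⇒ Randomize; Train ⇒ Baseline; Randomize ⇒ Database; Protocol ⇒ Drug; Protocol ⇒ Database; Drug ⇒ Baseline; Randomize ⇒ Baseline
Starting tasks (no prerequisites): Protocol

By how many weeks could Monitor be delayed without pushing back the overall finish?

7

Protocol→Train→Drug→Baseline = 8+9+8+9 = 34 sets the makespan at 34 weeks.
Longest path through Monitor: 27 weeks (earliest finish 27, latest finish 34).
Float = 34 − 27 = 7.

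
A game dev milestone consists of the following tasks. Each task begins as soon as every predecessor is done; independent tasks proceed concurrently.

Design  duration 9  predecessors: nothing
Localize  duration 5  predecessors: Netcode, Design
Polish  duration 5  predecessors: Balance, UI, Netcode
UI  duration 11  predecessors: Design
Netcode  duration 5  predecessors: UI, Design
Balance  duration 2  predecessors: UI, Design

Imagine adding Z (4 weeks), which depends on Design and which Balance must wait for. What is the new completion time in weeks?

30

Originally the game dev milestone takes 30 weeks.
With Z inserted, Balance now waits for max(UI, Design, Z).
New critical path: Design→UI→Netcode→Polish = 9+11+5+5 = 30 ⇒ 30 weeks.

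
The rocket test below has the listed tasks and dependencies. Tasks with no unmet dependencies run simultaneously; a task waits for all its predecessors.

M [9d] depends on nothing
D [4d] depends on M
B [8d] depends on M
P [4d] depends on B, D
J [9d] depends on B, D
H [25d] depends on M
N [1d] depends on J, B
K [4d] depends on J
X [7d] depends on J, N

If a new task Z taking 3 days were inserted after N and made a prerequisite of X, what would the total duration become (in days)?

Originally the plan takes 34 days.
With Z inserted, X now waits for max(J, N, Z).
New critical path: M→B→J→N→Z→X = 9+8+9+1+3+7 = 37 ⇒ 37 days.

37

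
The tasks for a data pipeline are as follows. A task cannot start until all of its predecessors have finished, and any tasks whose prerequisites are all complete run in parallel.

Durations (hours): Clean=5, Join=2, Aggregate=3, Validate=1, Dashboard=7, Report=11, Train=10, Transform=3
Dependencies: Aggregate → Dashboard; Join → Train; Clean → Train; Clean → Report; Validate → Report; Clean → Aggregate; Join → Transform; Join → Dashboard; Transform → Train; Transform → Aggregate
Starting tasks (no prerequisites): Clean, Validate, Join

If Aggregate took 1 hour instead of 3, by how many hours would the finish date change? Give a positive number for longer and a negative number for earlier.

0

As given, the longest chain is Clean→Report = 5+11 = 16, so the finish is 16 hours.
Aggregate is off the critical path — its longest chain is 15 hours, giving 1 of slack.
That remains the longest chain; total 16 hours.
Change in finish: 16 − 16 = +0 hours.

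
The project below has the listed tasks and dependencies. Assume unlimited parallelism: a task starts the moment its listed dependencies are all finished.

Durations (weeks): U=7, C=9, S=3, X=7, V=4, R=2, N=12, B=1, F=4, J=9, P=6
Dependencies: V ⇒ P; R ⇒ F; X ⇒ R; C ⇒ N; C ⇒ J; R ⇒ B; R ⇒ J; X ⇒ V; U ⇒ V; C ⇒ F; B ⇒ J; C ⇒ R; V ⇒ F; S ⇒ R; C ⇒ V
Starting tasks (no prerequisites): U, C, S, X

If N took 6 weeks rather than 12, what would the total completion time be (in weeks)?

Critical path before the change: C→N = 9+12 = 21 giving 21 weeks.
N is on the critical path; changing it to 6 makes that path 15 weeks.
Now C→R→B→J = 9+2+1+9 = 21 is longest, so the finish becomes 21 weeks.

21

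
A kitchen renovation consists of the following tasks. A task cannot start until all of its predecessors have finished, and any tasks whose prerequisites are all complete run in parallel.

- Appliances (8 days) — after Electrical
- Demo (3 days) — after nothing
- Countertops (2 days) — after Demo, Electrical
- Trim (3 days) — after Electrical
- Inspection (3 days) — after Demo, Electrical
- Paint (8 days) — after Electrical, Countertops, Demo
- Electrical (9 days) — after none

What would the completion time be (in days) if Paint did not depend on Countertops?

17

Before: longest chain Electrical→Countertops→Paint = 9+2+8 = 19, finish 19.
Without Countertops→Paint, Paint's earliest start moves from 11 to 9.
New critical path: Electrical→Paint = 9+8 = 17 ⇒ 17 days.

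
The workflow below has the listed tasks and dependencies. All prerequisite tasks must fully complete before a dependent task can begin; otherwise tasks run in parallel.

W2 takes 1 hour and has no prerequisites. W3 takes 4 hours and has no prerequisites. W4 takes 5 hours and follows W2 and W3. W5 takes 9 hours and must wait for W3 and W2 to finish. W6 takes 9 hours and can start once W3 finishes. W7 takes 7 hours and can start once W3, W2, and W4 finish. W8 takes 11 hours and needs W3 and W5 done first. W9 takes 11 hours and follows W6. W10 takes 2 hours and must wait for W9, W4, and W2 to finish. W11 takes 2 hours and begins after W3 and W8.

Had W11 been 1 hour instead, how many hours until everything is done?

Actual critical path: W3→W5→W8→W11 = 4+9+11+2 = 26 ⇒ 26 hours.
Since W11 is critical, the -1 change carries straight to that chain (now 25 hours).
Now W3→W6→W9→W10 = 4+9+11+2 = 26 is longest, so the finish becomes 26 hours.

26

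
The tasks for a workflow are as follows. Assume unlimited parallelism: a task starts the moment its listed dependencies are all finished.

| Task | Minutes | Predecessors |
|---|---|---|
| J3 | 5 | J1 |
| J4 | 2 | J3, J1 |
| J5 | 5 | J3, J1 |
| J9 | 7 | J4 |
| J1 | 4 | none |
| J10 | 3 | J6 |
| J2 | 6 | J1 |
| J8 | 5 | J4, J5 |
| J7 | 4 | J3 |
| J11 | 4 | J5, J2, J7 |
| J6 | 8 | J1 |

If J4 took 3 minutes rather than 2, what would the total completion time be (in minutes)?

19

As given, the longest chain is J1→J3→J5→J8 = 4+5+5+5 = 19, so the finish is 19 minutes.
The longest path through J4 is only 18 minutes, so J4 has float 1.
New critical path: J1→J3→J4→J9 = 4+5+3+7 = 19 ⇒ 19 minutes.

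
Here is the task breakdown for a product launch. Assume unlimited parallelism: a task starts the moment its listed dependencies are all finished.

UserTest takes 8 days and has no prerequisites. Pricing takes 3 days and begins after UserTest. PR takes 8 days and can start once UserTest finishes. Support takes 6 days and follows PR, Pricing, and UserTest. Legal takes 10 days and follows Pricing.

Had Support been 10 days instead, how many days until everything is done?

26

Critical path before the change: UserTest→PR→Support = 8+8+6 = 22 giving 22 days.
Since Support is critical, the +4 change carries straight to that chain (now 26 days).
The critical path is still UserTest→PR→Support; finish is now 26 days.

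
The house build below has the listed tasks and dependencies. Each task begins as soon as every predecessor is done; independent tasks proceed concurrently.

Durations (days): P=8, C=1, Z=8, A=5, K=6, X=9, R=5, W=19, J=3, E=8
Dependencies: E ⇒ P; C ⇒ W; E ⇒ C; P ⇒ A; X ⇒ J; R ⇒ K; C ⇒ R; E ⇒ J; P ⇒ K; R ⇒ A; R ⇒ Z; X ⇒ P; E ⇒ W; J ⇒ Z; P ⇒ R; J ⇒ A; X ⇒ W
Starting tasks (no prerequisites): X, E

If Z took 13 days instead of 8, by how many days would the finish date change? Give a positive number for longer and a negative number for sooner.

Baseline: X→P→R→Z = 9+8+5+8 = 30 → 30 days.
Since Z is critical, the +5 change carries straight to that chain (now 35 days).
No other chain overtakes it, so the finish is 35 days.
Change in finish: 35 − 30 = +5 days.

5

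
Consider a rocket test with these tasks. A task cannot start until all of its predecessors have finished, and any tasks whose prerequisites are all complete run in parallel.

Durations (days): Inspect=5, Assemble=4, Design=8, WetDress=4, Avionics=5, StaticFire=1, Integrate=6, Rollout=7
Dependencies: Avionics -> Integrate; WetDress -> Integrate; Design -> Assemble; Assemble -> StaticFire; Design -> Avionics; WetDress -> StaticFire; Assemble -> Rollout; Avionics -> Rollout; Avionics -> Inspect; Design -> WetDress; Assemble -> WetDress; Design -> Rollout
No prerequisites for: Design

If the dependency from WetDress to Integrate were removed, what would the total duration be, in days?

Original critical path: Design→Assemble→WetDress→Integrate = 8+4+4+6 = 22 ⇒ 22 days.
Without WetDress→Integrate, Integrate's earliest start moves from 16 to 13.
After: Design→Avionics→Rollout = 8+5+7 = 20 → 20 days.

20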